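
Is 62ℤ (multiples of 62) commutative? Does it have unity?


62ℤ is a commutative ring under +,× but has no multiplicative identity (1 ∉ 62ℤ); it has no zero divisors, but without unity it is not an integral domain
Commutative: Yes
Integral domain: No
Has unity: No

62ℤ (multiples of 62): Commutative=Yes, Unity=No


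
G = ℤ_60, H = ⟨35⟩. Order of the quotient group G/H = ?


|⟨35⟩| = n / gcd(35, 60) = 60 / 5 = 12
H is normal (ℤ_60 is abelian).
|G/H| = |G| / |H| = 60 / 12 = 5

|G/H| = 5


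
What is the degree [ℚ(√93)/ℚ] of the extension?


√93 has minimal polynomial x² - 93 (irreducible over ℚ since 93 is squarefree)

[ℚ(√93)/ℚ] = 2


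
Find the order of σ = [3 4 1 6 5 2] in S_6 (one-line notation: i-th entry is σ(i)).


Cycle decomposition: (1 3) (2 4 6)
Cycle lengths: 2, 3
Order = lcm(2, 3) = 6

ord(σ) = 6


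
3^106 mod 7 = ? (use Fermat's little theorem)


Fermat's little theorem: if p is prime and gcd(a,p)=1, then a^(p-1) ≡ 1 (mod p)
p = 7 is prime, gcd(3,7) = 1
Reduce exponent: 106 mod 6 = 4
So 3^106 ≡ 3^4 (mod 7)
3^4 mod 7 = 4

3^106 ≡ 4 (mod 7)


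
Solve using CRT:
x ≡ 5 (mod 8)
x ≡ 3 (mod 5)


m₁ = 8, m₂ = 5, gcd = 1, so CRT applies. M = m₁·m₂ = 40
Let M₁ = M/m₁ = 5, M₂ = M/m₂ = 8
Find y₁ ≡ M₁⁻¹ (mod m₁): 5⁻¹ ≡ 5 (mod 8)
Find y₂ ≡ M₂⁻¹ (mod m₂): 8⁻¹ ≡ 2 (mod 5)
x = a₁·M₁·y₁ + a₂·M₂·y₂ = 5·5·5 + 3·8·2 = 173
Reduce mod 40: x ≡ 13
Check: 13 mod 8 = 5 ✓, 13 mod 5 = 3 ✓

x ≡ 13 (mod 40)


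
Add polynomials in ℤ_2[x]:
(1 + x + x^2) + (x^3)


Add coefficients mod 2:
x^0: 1 + 0 = 1 (mod 2)
x^1: 1 + 0 = 1 (mod 2)
x^2: 1 + 0 = 1 (mod 2)
x^3: 0 + 1 = 1 (mod 2)
Result: 1 + x + x^2 + x^3

f + g = 1 + x + x^2 + x^3


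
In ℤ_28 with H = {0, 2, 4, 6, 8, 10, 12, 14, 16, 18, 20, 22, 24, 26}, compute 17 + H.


17 + H = {17 + h (mod 28) : h ∈ H}
17+0=17, 17+2=19, 17+4=21, 17+6=23, 17+8=25, 17+10=27, 17+12=1, 17+14=3, 17+16=5, 17+18=7, 17+20=9, 17+22=11, 17+24=13, 17+26=15
17 + H = {1, 3, 5, 7, 9, 11, 13, 15, 17, 19, 21, 23, 25, 27} = 1 + H

17 + H = {1, 3, 5, 7, 9, 11, 13, 15, 17, 19, 21, 23, 25, 27}


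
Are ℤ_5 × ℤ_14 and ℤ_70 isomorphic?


Comparing ℤ_5 × ℤ_14 and ℤ_70:
gcd(5,14) = 1, so ℤ_5 × ℤ_14 ≅ ℤ_70 (CRT)

Yes, ℤ_5 × ℤ_14 ≅ ℤ_70


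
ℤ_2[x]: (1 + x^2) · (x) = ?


Expand and collect like terms; reduce coefficients mod 2:
x^0: 1·0 = 0 ≡ 0 (mod 2)
x^1: 1·1 + 0·0 = 1 ≡ 1 (mod 2)
x^2: 0·1 + 1·0 = 0 ≡ 0 (mod 2)
x^3: 1·1 = 1 ≡ 1 (mod 2)
Result: x + x^3

f · g = x + x^3


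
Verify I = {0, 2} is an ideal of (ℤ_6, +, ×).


Check ideal conditions for I = {0, 2} in ℤ_6:
(1) I is an additive subgroup? No
(2) For r ∈ ℤ_6 and a ∈ I: r·a ∈ I? No  [counterexample: r=2, a=2, r·a mod 6 = 4 ∉ I]

No, I is not an ideal of ℤ_6


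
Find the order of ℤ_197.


ℤ_n has n elements.

|ℤ_197| = 197


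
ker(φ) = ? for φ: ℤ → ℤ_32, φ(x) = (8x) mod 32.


Kernel = preimage of identity
ker(φ) = {x ∈ ℤ : 8x ≡ 0 (mod 32)}. gcd(8,32) = 8, so 8x ≡ 0 (mod 32) ⟺ x ≡ 0 (mod 32/8 = 4). Hence ker(φ) = 4ℤ

ker(φ) = 4ℤ


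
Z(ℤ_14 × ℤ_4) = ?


Z(G) = {g ∈ G | gx = xg for all x ∈ G}
Direct product of abelian groups is abelian, so Z(G) = G

Z(ℤ_14 × ℤ_4) = ℤ_14 × ℤ_4


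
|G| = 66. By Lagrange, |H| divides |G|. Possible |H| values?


Lagrange's theorem: |H| divides |G|
|G| = 66
Divisors of 66: 1, 2, 3, 6, 11, 22, 33, 66

Possible subgroup orders: {1, 2, 3, 6, 11, 22, 33, 66}


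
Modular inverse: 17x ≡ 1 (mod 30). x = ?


Use the extended Euclidean algorithm to write 1 = 17·s + 30·t; then s mod 30 is the inverse.
Euclidean algorithm:
  17 = 0·30 + 17
  30 = 1·17 + 13
  17 = 1·13 + 4
  13 = 3·4 + 1
  4 = 4·1 + 0
gcd(17,30) = 1
Back-substitution gives: 17·(-7) + 30·(4) = 1
So 17⁻¹ ≡ -7 ≡ 23 (mod 30)
Check: 17 × 23 = 391 ≡ 1 (mod 30) ✓

17⁻¹ ≡ 23 (mod 30)


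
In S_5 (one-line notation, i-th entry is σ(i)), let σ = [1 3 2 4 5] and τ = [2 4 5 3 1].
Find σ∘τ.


σ∘τ: apply τ first, then σ
1 →τ 2 →σ 3
2 →τ 4 →σ 4
3 →τ 5 →σ 5
4 →τ 3 →σ 2
5 →τ 1 →σ 1

σ∘τ = [3 4 5 2 1]


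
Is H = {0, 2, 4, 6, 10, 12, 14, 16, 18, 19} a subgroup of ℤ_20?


Subgroup test for H = {0, 2, 4, 6, 10, 12, 14, 16, 18, 19} in (ℤ_20, +):
(1) 0 ∈ H? Yes
(2) Closure: for all a,b ∈ H, (a+b) mod 20 ∈ H? No  [counterexample: 2 + 6 = 8 ∉ H]
(3) Inverses: for all a ∈ H, -a mod 20 ∈ H? No

No, H is not a subgroup of ℤ_20


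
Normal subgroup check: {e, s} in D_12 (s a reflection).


H = {e, s} in D_12 (s a reflection)
r·s·r⁻¹ = sr⁻² ≠ s for n ≥ 3, so {e, s} is not closed under conjugation

No, not a normal subgroup


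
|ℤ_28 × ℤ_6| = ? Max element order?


|ℤ_28 × ℤ_6| = 28 × 6 = 168
Max element order = lcm(28,6) = 84
Cyclic? No (gcd=2)

|ℤ_28×ℤ_6| = 168, max element order = 84


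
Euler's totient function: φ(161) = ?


Factor n: 161 = 7 × 23
φ(n) = n · ∏(1 - 1/p) over distinct primes p | n
φ(161) = 161 · (1 - 1/7) · (1 - 1/23) = 132

φ(161) = 132


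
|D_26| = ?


|D_n| = 2n (n rotations and n reflections)
|D_26| = 2×26 = 52

|D_26| = 52


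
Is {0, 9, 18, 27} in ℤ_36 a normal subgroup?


H = {0, 9, 18, 27} in ℤ_36
ℤ_36 is abelian; every subgroup of an abelian group is normal

Yes, normal subgroup


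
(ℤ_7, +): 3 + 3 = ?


Operation: addition mod 7
3 + 3 = (a + b) mod 7 with a = 3, b = 3

3 + 3 = 6


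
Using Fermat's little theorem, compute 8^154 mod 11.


Fermat's little theorem: if p is prime and gcd(a,p)=1, then a^(p-1) ≡ 1 (mod p)
p = 11 is prime, gcd(8,11) = 1
Reduce exponent: 154 mod 10 = 4
So 8^154 ≡ 8^4 (mod 11)
8^4 mod 11 = 4

8^154 ≡ 4 (mod 11)


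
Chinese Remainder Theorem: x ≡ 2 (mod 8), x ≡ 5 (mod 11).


m₁ = 8, m₂ = 11, gcd = 1, so CRT applies. M = m₁·m₂ = 88
Let M₁ = M/m₁ = 11, M₂ = M/m₂ = 8
Find y₁ ≡ M₁⁻¹ (mod m₁): 11⁻¹ ≡ 3 (mod 8)
Find y₂ ≡ M₂⁻¹ (mod m₂): 8⁻¹ ≡ 7 (mod 11)
x = a₁·M₁·y₁ + a₂·M₂·y₂ = 2·11·3 + 5·8·7 = 346
Reduce mod 88: x ≡ 82
Check: 82 mod 8 = 2 ✓, 82 mod 11 = 5 ✓

x ≡ 82 (mod 88)


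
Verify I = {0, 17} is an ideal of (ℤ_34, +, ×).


Check ideal conditions for I = {0, 17} in ℤ_34:
(1) I is an additive subgroup? Yes
(2) For r ∈ ℤ_34 and a ∈ I: r·a ∈ I? Yes

Yes, I is an ideal of ℤ_34


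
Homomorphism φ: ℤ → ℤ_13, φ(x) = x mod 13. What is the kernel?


Kernel = preimage of identity
ker(φ) = {x ∈ ℤ : x ≡ 0 (mod 13)} = 13ℤ = {0, ±13, ±26, ...}

ker(φ) = 13ℤ


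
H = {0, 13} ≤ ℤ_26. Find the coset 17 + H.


17 + H = {17 + h (mod 26) : h ∈ H}
17+0=17, 17+13=4
17 + H = {4, 17} = 4 + H

17 + H = {4, 17}


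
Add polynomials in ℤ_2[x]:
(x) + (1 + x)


Add coefficients mod 2:
x^0: 0 + 1 = 1 (mod 2)
x^1: 1 + 1 = 0 (mod 2)
Result: 1

f + g = 1


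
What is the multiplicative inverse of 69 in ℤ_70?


Use the extended Euclidean algorithm to write 1 = 69·s + 70·t; then s mod 70 is the inverse.
Euclidean algorithm:
  69 = 0·70 + 69
  70 = 1·69 + 1
  69 = 69·1 + 0
gcd(69,70) = 1
Back-substitution gives: 69·(-1) + 70·(1) = 1
So 69⁻¹ ≡ -1 ≡ 69 (mod 70)
Check: 69 × 69 = 4761 ≡ 1 (mod 70) ✓

69⁻¹ ≡ 69 (mod 70)


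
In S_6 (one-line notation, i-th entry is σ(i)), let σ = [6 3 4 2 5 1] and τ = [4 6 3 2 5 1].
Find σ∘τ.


σ∘τ: apply τ first, then σ
1 →τ 4 →σ 2
2 →τ 6 →σ 1
3 →τ 3 →σ 4
4 →τ 2 →σ 3
5 →τ 5 →σ 5
6 →τ 1 →σ 6

σ∘τ = [2 1 4 3 5 6]


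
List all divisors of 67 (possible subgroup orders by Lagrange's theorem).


Lagrange's theorem: |H| divides |G|
|G| = 67
Divisors of 67: 1, 67

Possible subgroup orders: {1, 67}


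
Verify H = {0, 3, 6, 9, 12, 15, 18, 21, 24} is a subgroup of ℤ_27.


Subgroup test for H = {0, 3, 6, 9, 12, 15, 18, 21, 24} in (ℤ_27, +):
(1) 0 ∈ H? Yes
(2) Closure: for all a,b ∈ H, (a+b) mod 27 ∈ H? Yes
(3) Inverses: for all a ∈ H, -a mod 27 ∈ H? Yes

Yes, H is a subgroup of ℤ_27


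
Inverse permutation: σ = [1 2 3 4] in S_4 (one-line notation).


To find σ⁻¹, swap domain and range:
σ(1) = 1 → σ⁻¹(1) = 1
σ(2) = 2 → σ⁻¹(2) = 2
σ(3) = 3 → σ⁻¹(3) = 3
σ(4) = 4 → σ⁻¹(4) = 4

σ⁻¹ = [1 2 3 4]


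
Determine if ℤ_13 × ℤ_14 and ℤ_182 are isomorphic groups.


Comparing ℤ_13 × ℤ_14 and ℤ_182:
gcd(13,14) = 1, so ℤ_13 × ℤ_14 ≅ ℤ_182 (CRT)

Yes, ℤ_13 × ℤ_14 ≅ ℤ_182


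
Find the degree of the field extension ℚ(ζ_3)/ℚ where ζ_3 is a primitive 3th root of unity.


[ℚ(ζ_n):ℚ] = deg Φ_n(x) = φ(n). Here φ(3) = 2

[ℚ(ζ_3)/ℚ where ζ_3 is a primitive 3th root of unity] = 2


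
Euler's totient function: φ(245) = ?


Factor n: 245 = 5 × 7^2
φ(n) = n · ∏(1 - 1/p) over distinct primes p | n
φ(245) = 245 · (1 - 1/5) · (1 - 1/7) = 168

φ(245) = 168


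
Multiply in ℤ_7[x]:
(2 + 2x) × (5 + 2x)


Expand and collect like terms; reduce coefficients mod 7:
x^0: 2·5 = 10 ≡ 3 (mod 7)
x^1: 2·2 + 2·5 = 14 ≡ 0 (mod 7)
x^2: 2·2 = 4 ≡ 4 (mod 7)
Result: 3 + 4x^2

f · g = 3 + 4x^2


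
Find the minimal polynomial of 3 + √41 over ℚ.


Let α = 3 + √41. Then α - 3 = √41, so (α - 3)² = 41, giving α² - 6α - 32 = 0. Degree 2 and α ∉ ℚ, so this is the minimal polynomial.

Minimal polynomial: x² - 6x - 32


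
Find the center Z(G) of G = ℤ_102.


Z(G) = {g ∈ G | gx = xg for all x ∈ G}
ℤ_102 is abelian, so Z(G) = G

Z(ℤ_102) = ℤ_102


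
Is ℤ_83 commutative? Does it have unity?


ℤ_83 is a commutative ring with unity 1; 83 is prime, so ℤ_83 is a field (hence an integral domain)
Commutative: Yes
Integral domain: Yes
Has unity: Yes

ℤ_83: Commutative=Yes, Unity=Yes


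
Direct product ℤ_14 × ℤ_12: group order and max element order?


|ℤ_14 × ℤ_12| = 14 × 12 = 168
Max element order = lcm(14,12) = 84
Cyclic? No (gcd=2)

|ℤ_14×ℤ_12| = 168, max element order = 84


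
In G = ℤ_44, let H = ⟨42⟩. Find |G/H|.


|⟨42⟩| = n / gcd(42, 44) = 44 / 2 = 22
H is normal (ℤ_44 is abelian).
|G/H| = |G| / |H| = 44 / 22 = 2

|G/H| = 2


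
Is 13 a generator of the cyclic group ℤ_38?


g generates ℤ_n iff gcd(g, n) = 1
gcd(13, 38) = 1
Since gcd = 1, 13 is a generator.

Yes, 13 generates ℤ_38


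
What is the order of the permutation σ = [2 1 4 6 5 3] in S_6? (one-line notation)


Cycle decomposition: (1 2) (3 4 6)
Cycle lengths: 2, 3
Order = lcm(2, 3) = 6

ord(σ) = 6


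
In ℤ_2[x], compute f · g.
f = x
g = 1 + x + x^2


Expand and collect like terms; reduce coefficients mod 2:
x^0: 0·1 = 0 ≡ 0 (mod 2)
x^1: 0·1 + 1·1 = 1 ≡ 1 (mod 2)
x^2: 0·1 + 1·1 = 1 ≡ 1 (mod 2)
x^3: 1·1 = 1 ≡ 1 (mod 2)
Result: x + x^2 + x^3

f · g = x + x^2 + x^3


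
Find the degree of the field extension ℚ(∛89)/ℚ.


∛89 has minimal polynomial x³ - 89 (irreducible over ℚ since 89 is not a perfect cube)

[ℚ(∛89)/ℚ] = 3


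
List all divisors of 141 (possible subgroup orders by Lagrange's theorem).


Lagrange's theorem: |H| divides |G|
|G| = 141
Divisors of 141: 1, 3, 47, 141

Possible subgroup orders: {1, 3, 47, 141}


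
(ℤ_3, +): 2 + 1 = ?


Operation: addition mod 3
2 + 1 = (a + b) mod 3 with a = 2, b = 1

2 + 1 = 0


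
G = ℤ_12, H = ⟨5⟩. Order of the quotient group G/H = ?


|⟨5⟩| = n / gcd(5, 12) = 12 / 1 = 12
H is normal (ℤ_12 is abelian).
|G/H| = |G| / |H| = 12 / 12 = 1

|G/H| = 1


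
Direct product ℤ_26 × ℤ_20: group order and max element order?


|ℤ_26 × ℤ_20| = 26 × 20 = 520
Max element order = lcm(26,20) = 260
Cyclic? No (gcd=2)

|ℤ_26×ℤ_20| = 520, max element order = 260


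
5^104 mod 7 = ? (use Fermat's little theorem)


Fermat's little theorem: if p is prime and gcd(a,p)=1, then a^(p-1) ≡ 1 (mod p)
p = 7 is prime, gcd(5,7) = 1
Reduce exponent: 104 mod 6 = 2
So 5^104 ≡ 5^2 (mod 7)
5^2 mod 7 = 4

5^104 ≡ 4 (mod 7)


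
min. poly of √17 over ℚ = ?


√17 satisfies x² - 17 = 0, irreducible over ℚ since 17 is squarefree

Minimal polynomial: x² - 17


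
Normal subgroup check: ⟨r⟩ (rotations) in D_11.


H = ⟨r⟩ (rotations) in D_11
The rotation subgroup ⟨r⟩ has index 2 in D_11, so it is normal

Yes, normal subgroup


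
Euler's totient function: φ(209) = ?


Factor n: 209 = 11 × 19
φ(n) = n · ∏(1 - 1/p) over distinct primes p | n
φ(209) = 209 · (1 - 1/11) · (1 - 1/19) = 180

φ(209) = 180


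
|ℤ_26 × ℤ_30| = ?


|A × B| = |A| · |B|
|ℤ_26 × ℤ_30| = 26 × 30 = 780

|ℤ_26 × ℤ_30| = 780


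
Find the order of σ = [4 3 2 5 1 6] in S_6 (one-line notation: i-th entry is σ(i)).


Cycle decomposition: (1 4 5) (2 3)
Cycle lengths: 3, 2
Order = lcm(3, 2) = 6

ord(σ) = 6


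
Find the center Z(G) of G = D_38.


Z(G) = {g ∈ G | gx = xg for all x ∈ G}
For even n, Z(D_n) = {e, r^(n/2)}: the 180° rotation r^19 commutes with every reflection and rotation

Z(D_38) = {e, r^19}


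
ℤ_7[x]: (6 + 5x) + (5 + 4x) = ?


Add coefficients mod 7:
x^0: 6 + 5 = 4 (mod 7)
x^1: 5 + 4 = 2 (mod 7)
Result: 4 + 2x

f + g = 4 + 2x


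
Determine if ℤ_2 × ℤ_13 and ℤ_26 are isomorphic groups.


Comparing ℤ_2 × ℤ_13 and ℤ_26:
gcd(2,13) = 1, so ℤ_2 × ℤ_13 ≅ ℤ_26 (CRT)

Yes, ℤ_2 × ℤ_13 ≅ ℤ_26


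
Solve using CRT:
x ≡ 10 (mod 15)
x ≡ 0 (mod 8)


m₁ = 15, m₂ = 8, gcd = 1, so CRT applies. M = m₁·m₂ = 120
Let M₁ = M/m₁ = 8, M₂ = M/m₂ = 15
Find y₁ ≡ M₁⁻¹ (mod m₁): 8⁻¹ ≡ 2 (mod 15)
Find y₂ ≡ M₂⁻¹ (mod m₂): 15⁻¹ ≡ 7 (mod 8)
x = a₁·M₁·y₁ + a₂·M₂·y₂ = 10·8·2 + 0·15·7 = 160
Reduce mod 120: x ≡ 40
Check: 40 mod 15 = 10 ✓, 40 mod 8 = 0 ✓

x ≡ 40 (mod 120)


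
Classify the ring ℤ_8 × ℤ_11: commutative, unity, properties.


Direct product ring; commutative with unity (1,1); but (1,0)·(0,1) = (0,0) gives zero divisors, so not an integral domain
Commutative: Yes
Integral domain: No
Has unity: Yes

ℤ_8 × ℤ_11: Commutative=Yes, Unity=Yes


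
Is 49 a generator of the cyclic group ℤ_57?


g generates ℤ_n iff gcd(g, n) = 1
gcd(49, 57) = 1
Since gcd = 1, 49 is a generator.

Yes, 49 generates ℤ_57


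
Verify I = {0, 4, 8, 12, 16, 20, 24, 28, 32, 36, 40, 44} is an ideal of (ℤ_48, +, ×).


Check ideal conditions for I = {0, 4, 8, 12, 16, 20, 24, 28, 32, 36, 40, 44} in ℤ_48:
(1) I is an additive subgroup? Yes
(2) For r ∈ ℤ_48 and a ∈ I: r·a ∈ I? Yes

Yes, I is an ideal of ℤ_48


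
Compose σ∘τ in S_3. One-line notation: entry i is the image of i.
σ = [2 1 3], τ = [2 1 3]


σ∘τ: apply τ first, then σ
1 →τ 2 →σ 1
2 →τ 1 →σ 2
3 →τ 3 →σ 3

σ∘τ = [1 2 3]


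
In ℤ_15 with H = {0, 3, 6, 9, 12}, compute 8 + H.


8 + H = {8 + h (mod 15) : h ∈ H}
8+0=8, 8+3=11, 8+6=14, 8+9=2, 8+12=5
8 + H = {2, 5, 8, 11, 14} = 2 + H

8 + H = {2, 5, 8, 11, 14}


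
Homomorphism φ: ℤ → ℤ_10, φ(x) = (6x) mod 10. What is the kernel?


Kernel = preimage of identity
ker(φ) = {x ∈ ℤ : 6x ≡ 0 (mod 10)}. gcd(6,10) = 2, so 6x ≡ 0 (mod 10) ⟺ x ≡ 0 (mod 10/2 = 5). Hence ker(φ) = 5ℤ

ker(φ) = 5ℤ


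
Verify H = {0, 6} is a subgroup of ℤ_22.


Subgroup test for H = {0, 6} in (ℤ_22, +):
(1) 0 ∈ H? Yes
(2) Closure: for all a,b ∈ H, (a+b) mod 22 ∈ H? No  [counterexample: 6 + 6 = 12 ∉ H]
(3) Inverses: for all a ∈ H, -a mod 22 ∈ H? No

No, H is not a subgroup of ℤ_22


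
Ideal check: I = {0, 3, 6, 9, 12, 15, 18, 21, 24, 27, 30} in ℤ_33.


Check ideal conditions for I = {0, 3, 6, 9, 12, 15, 18, 21, 24, 27, 30} in ℤ_33:
(1) I is an additive subgroup? Yes
(2) For r ∈ ℤ_33 and a ∈ I: r·a ∈ I? Yes

Yes, I is an ideal of ℤ_33


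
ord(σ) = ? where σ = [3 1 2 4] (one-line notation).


Cycle decomposition: (1 3 2)
Cycle lengths: 3
Order = lcm(3) = 3

ord(σ) = 3


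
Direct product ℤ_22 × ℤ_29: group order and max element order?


|ℤ_22 × ℤ_29| = 22 × 29 = 638
Max element order = lcm(22,29) = 638
Cyclic? Yes (gcd=1)

|ℤ_22×ℤ_29| = 638, max element order = 638


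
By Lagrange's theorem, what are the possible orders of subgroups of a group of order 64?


Lagrange's theorem: |H| divides |G|
|G| = 64
Divisors of 64: 1, 2, 4, 8, 16, 32, 64

Possible subgroup orders: {1, 2, 4, 8, 16, 32, 64}


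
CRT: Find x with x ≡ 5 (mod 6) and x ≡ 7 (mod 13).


m₁ = 6, m₂ = 13, gcd = 1, so CRT applies. M = m₁·m₂ = 78
Let M₁ = M/m₁ = 13, M₂ = M/m₂ = 6
Find y₁ ≡ M₁⁻¹ (mod m₁): 13⁻¹ ≡ 1 (mod 6)
Find y₂ ≡ M₂⁻¹ (mod m₂): 6⁻¹ ≡ 11 (mod 13)
x = a₁·M₁·y₁ + a₂·M₂·y₂ = 5·13·1 + 7·6·11 = 527
Reduce mod 78: x ≡ 59
Check: 59 mod 6 = 5 ✓, 59 mod 13 = 7 ✓

x ≡ 59 (mod 78)


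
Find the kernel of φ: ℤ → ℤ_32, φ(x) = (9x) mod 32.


Kernel = preimage of identity
ker(φ) = {x ∈ ℤ : 9x ≡ 0 (mod 32)}. gcd(9,32) = 1, so 9x ≡ 0 (mod 32) ⟺ x ≡ 0 (mod 32/1 = 32). Hence ker(φ) = 32ℤ

ker(φ) = 32ℤ


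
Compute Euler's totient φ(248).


Factor n: 248 = 2^3 × 31
φ(n) = n · ∏(1 - 1/p) over distinct primes p | n
φ(248) = 248 · (1 - 1/2) · (1 - 1/31) = 120

φ(248) = 120


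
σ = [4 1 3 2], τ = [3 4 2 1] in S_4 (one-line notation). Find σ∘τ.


σ∘τ: apply τ first, then σ
1 →τ 3 →σ 3
2 →τ 4 →σ 2
3 →τ 2 →σ 1
4 →τ 1 →σ 4

σ∘τ = [3 2 1 4]


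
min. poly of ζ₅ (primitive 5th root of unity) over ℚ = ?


ζ₅ is a root of Φ₅(x) = x⁴ + x³ + x² + x + 1, irreducible over ℚ

Minimal polynomial: x⁴ + x³ + x² + x + 1


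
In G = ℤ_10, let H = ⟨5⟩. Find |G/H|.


|⟨5⟩| = n / gcd(5, 10) = 10 / 5 = 2
H is normal (ℤ_10 is abelian).
|G/H| = |G| / |H| = 10 / 2 = 5

|G/H| = 5


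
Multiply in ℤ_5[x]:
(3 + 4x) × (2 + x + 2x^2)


Expand and collect like terms; reduce coefficients mod 5:
x^0: 3·2 = 6 ≡ 1 (mod 5)
x^1: 3·1 + 4·2 = 11 ≡ 1 (mod 5)
x^2: 3·2 + 4·1 = 10 ≡ 0 (mod 5)
x^3: 4·2 = 8 ≡ 3 (mod 5)
Result: 1 + x + 3x^3

f · g = 1 + x + 3x^3


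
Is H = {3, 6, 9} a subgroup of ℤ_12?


Subgroup test for H = {3, 6, 9} in (ℤ_12, +):
(1) 0 ∈ H? No
(2) Closure: for all a,b ∈ H, (a+b) mod 12 ∈ H? No  [counterexample: 3 + 9 = 0 ∉ H]
(3) Inverses: for all a ∈ H, -a mod 12 ∈ H? Yes

No, H is not a subgroup of ℤ_12


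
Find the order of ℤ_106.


ℤ_n has n elements.

|ℤ_106| = 106


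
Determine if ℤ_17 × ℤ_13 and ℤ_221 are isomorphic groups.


Comparing ℤ_17 × ℤ_13 and ℤ_221:
gcd(17,13) = 1, so ℤ_17 × ℤ_13 ≅ ℤ_221 (CRT)

Yes, ℤ_17 × ℤ_13 ≅ ℤ_221


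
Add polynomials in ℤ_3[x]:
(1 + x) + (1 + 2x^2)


Add coefficients mod 3:
x^0: 1 + 1 = 2 (mod 3)
x^1: 1 + 0 = 1 (mod 3)
x^2: 0 + 2 = 2 (mod 3)
Result: 2 + x + 2x^2

f + g = 2 + x + 2x^2


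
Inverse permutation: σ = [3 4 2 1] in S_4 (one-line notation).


To find σ⁻¹, swap domain and range:
σ(1) = 3 → σ⁻¹(3) = 1
σ(2) = 4 → σ⁻¹(4) = 2
σ(3) = 2 → σ⁻¹(2) = 3
σ(4) = 1 → σ⁻¹(1) = 4

σ⁻¹ = [4 3 1 2]


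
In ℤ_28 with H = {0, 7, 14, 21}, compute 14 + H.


14 + H = {14 + h (mod 28) : h ∈ H}
14+0=14, 14+7=21, 14+14=0, 14+21=7
14 + H = {0, 7, 14, 21} = 0 + H

14 + H = {0, 7, 14, 21}


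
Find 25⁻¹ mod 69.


Use the extended Euclidean algorithm to write 1 = 25·s + 69·t; then s mod 69 is the inverse.
Euclidean algorithm:
  25 = 0·69 + 25
  69 = 2·25 + 19
  25 = 1·19 + 6
  19 = 3·6 + 1
  6 = 6·1 + 0
gcd(25,69) = 1
Back-substitution gives: 25·(-11) + 69·(4) = 1
So 25⁻¹ ≡ -11 ≡ 58 (mod 69)
Check: 25 × 58 = 1450 ≡ 1 (mod 69) ✓

25⁻¹ ≡ 58 (mod 69)


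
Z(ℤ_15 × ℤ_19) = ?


Z(G) = {g ∈ G | gx = xg for all x ∈ G}
Direct product of abelian groups is abelian, so Z(G) = G

Z(ℤ_15 × ℤ_19) = ℤ_15 × ℤ_19


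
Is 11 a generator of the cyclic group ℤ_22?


g generates ℤ_n iff gcd(g, n) = 1
gcd(11, 22) = 11
Since gcd = 11 ≠ 1, ⟨11⟩ has order 2 < 22, so 11 is not a generator.

No, 11 does not generate ℤ_22


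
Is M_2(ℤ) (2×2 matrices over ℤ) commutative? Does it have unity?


Matrix multiplication is non-commutative for n ≥ 2; the identity matrix I is the unity; singular matrices give zero divisors, so not an integral domain
Commutative: No
Integral domain: No
Has unity: Yes

M_2(ℤ) (2×2 matrices over ℤ): Commutative=No, Unity=Yes


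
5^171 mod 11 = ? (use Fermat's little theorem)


Fermat's little theorem: if p is prime and gcd(a,p)=1, then a^(p-1) ≡ 1 (mod p)
p = 11 is prime, gcd(5,11) = 1
Reduce exponent: 171 mod 10 = 1
So 5^171 ≡ 5^1 (mod 11)
5^1 mod 11 = 5

5^171 ≡ 5 (mod 11)


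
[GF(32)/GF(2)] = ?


GF(32) = GF(2^5), so the extension degree is 5

[GF(32)/GF(2)] = 5


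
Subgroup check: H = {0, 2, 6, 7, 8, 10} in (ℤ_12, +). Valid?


Subgroup test for H = {0, 2, 6, 7, 8, 10} in (ℤ_12, +):
(1) 0 ∈ H? Yes
(2) Closure: for all a,b ∈ H, (a+b) mod 12 ∈ H? No  [counterexample: 2 + 2 = 4 ∉ H]
(3) Inverses: for all a ∈ H, -a mod 12 ∈ H? No

No, H is not a subgroup of ℤ_12


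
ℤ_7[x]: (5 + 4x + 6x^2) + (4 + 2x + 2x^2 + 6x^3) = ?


Add coefficients mod 7:
x^0: 5 + 4 = 2 (mod 7)
x^1: 4 + 2 = 6 (mod 7)
x^2: 6 + 2 = 1 (mod 7)
x^3: 0 + 6 = 6 (mod 7)
Result: 2 + 6x + x^2 + 6x^3

f + g = 2 + 6x + x^2 + 6x^3


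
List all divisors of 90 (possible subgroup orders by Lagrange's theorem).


Lagrange's theorem: |H| divides |G|
|G| = 90
Divisors of 90: 1, 2, 3, 5, 6, 9, 10, 15, 18, 30, 45, 90

Possible subgroup orders: {1, 2, 3, 5, 6, 9, 10, 15, 18, 30, 45, 90}


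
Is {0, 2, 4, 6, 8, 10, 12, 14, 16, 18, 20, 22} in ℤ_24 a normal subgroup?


H = {0, 2, 4, 6, 8, 10, 12, 14, 16, 18, 20, 22} in ℤ_24
ℤ_24 is abelian; every subgroup of an abelian group is normal

Yes, normal subgroup


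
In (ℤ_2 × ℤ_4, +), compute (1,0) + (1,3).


Operation: componentwise addition mod (2, 4)
(1,0) + (1,3) = ((a₁+b₁) mod 2, (a₂+b₂) mod 4) with a = (1,0), b = (1,3)

(1,0) + (1,3) = (0,3)


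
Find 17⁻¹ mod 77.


Use the extended Euclidean algorithm to write 1 = 17·s + 77·t; then s mod 77 is the inverse.
Euclidean algorithm:
  17 = 0·77 + 17
  77 = 4·17 + 9
  17 = 1·9 + 8
  9 = 1·8 + 1
  8 = 8·1 + 0
gcd(17,77) = 1
Back-substitution gives: 17·(-9) + 77·(2) = 1
So 17⁻¹ ≡ -9 ≡ 68 (mod 77)
Check: 17 × 68 = 1156 ≡ 1 (mod 77) ✓

17⁻¹ ≡ 68 (mod 77)


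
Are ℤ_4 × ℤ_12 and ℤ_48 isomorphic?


Comparing ℤ_4 × ℤ_12 and ℤ_48:
gcd(4,12) = 4 ≠ 1. Max element order in ℤ_4×ℤ_12 is lcm(4,12) = 12 < 48, so it has no element of order 48

No, ℤ_4 × ℤ_12 ≇ ℤ_48


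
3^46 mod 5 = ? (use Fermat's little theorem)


Fermat's little theorem: if p is prime and gcd(a,p)=1, then a^(p-1) ≡ 1 (mod p)
p = 5 is prime, gcd(3,5) = 1
Reduce exponent: 46 mod 4 = 2
So 3^46 ≡ 3^2 (mod 5)
3^2 mod 5 = 4

3^46 ≡ 4 (mod 5)


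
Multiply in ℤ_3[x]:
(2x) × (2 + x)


Expand and collect like terms; reduce coefficients mod 3:
x^0: 0·2 = 0 ≡ 0 (mod 3)
x^1: 0·1 + 2·2 = 4 ≡ 1 (mod 3)
x^2: 2·1 = 2 ≡ 2 (mod 3)
Result: x + 2x^2

f · g = x + 2x^2


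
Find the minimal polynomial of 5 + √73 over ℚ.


Let α = 5 + √73. Then α - 5 = √73, so (α - 5)² = 73, giving α² - 10α - 48 = 0. Degree 2 and α ∉ ℚ, so this is the minimal polynomial.

Minimal polynomial: x² - 10x - 48


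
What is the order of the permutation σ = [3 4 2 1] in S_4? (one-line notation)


Cycle decomposition: (1 3 2 4)
Cycle lengths: 4
Order = lcm(4) = 4

ord(σ) = 4


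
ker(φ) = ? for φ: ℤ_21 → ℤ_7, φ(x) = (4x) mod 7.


Kernel = preimage of identity
ker(φ) = {x ∈ ℤ_21 : 4x ≡ 0 (mod 7)}. Since 7 | 21, φ is well-defined. The kernel is the cyclic subgroup ⟨7⟩ of ℤ_21 (order 3), i.e. {0, 7, 14}

ker(φ) = {0, 7, 14}


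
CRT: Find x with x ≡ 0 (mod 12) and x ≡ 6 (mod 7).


m₁ = 12, m₂ = 7, gcd = 1, so CRT applies. M = m₁·m₂ = 84
Let M₁ = M/m₁ = 7, M₂ = M/m₂ = 12
Find y₁ ≡ M₁⁻¹ (mod m₁): 7⁻¹ ≡ 7 (mod 12)
Find y₂ ≡ M₂⁻¹ (mod m₂): 12⁻¹ ≡ 3 (mod 7)
x = a₁·M₁·y₁ + a₂·M₂·y₂ = 0·7·7 + 6·12·3 = 216
Reduce mod 84: x ≡ 48
Check: 48 mod 12 = 0 ✓, 48 mod 7 = 6 ✓

x ≡ 48 (mod 84)


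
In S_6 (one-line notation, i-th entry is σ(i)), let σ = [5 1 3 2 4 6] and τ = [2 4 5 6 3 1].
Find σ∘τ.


σ∘τ: apply τ first, then σ
1 →τ 2 →σ 1
2 →τ 4 →σ 2
3 →τ 5 →σ 4
4 →τ 6 →σ 6
5 →τ 3 →σ 3
6 →τ 1 →σ 5

σ∘τ = [1 2 4 6 3 5]


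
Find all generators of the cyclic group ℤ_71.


g generates ℤ_n iff gcd(g,n) = 1
Prime factors of 71: 71
Generators are g ∈ {1,...,70} not divisible by any of these primes.
Generators: {1, 2, 3, 4, 5, 6, 7, 8, 9, 10, 11, 12, 13, 14, 15, 16, 17, 18, 19, 20, 21, 22, 23, 24, 25, 26, 27, 28, 29, 30, 31, 32, 33, 34, 35, 36, 37, 38, 39, 40, 41, 42, 43, 44, 45, 46, 47, 48, 49, 50, 51, 52, 53, 54, 55, 56, 57, 58, 59, 60, 61, 62, 63, 64, 65, 66, 67, 68, 69, 70}
Number of generators = φ(71) = 70

Generators of ℤ_71 = {1, 2, 3, 4, 5, 6, 7, 8, 9, 10, 11, 12, 13, 14, 15, 16, 17, 18, 19, 20, 21, 22, 23, 24, 25, 26, 27, 28, 29, 30, 31, 32, 33, 34, 35, 36, 37, 38, 39, 40, 41, 42, 43, 44, 45, 46, 47, 48, 49, 50, 51, 52, 53, 54, 55, 56, 57, 58, 59, 60, 61, 62, 63, 64, 65, 66, 67, 68, 69, 70}


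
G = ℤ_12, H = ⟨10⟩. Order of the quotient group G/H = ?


|⟨10⟩| = n / gcd(10, 12) = 12 / 2 = 6
H is normal (ℤ_12 is abelian).
|G/H| = |G| / |H| = 12 / 6 = 2

|G/H| = 2


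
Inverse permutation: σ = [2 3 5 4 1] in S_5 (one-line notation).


To find σ⁻¹, swap domain and range:
σ(1) = 2 → σ⁻¹(2) = 1
σ(2) = 3 → σ⁻¹(3) = 2
σ(3) = 5 → σ⁻¹(5) = 3
σ(4) = 4 → σ⁻¹(4) = 4
σ(5) = 1 → σ⁻¹(1) = 5

σ⁻¹ = [5 1 2 4 3]


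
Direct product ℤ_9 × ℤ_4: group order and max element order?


|ℤ_9 × ℤ_4| = 9 × 4 = 36
Max element order = lcm(9,4) = 36
Cyclic? Yes (gcd=1)

|ℤ_9×ℤ_4| = 36, max element order = 36


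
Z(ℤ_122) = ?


Z(G) = {g ∈ G | gx = xg for all x ∈ G}
ℤ_122 is abelian, so Z(G) = G

Z(ℤ_122) = ℤ_122


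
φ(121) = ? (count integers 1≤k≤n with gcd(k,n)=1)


Factor n: 121 = 11^2
φ(n) = n · ∏(1 - 1/p) over distinct primes p | n
φ(121) = 121 · (1 - 1/11) = 110

φ(121) = 110


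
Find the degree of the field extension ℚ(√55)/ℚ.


√55 has minimal polynomial x² - 55 (irreducible over ℚ since 55 is squarefree)

[ℚ(√55)/ℚ] = 2


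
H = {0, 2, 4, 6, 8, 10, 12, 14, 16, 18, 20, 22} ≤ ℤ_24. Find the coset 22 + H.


22 + H = {22 + h (mod 24) : h ∈ H}
22+0=22, 22+2=0, 22+4=2, 22+6=4, 22+8=6, 22+10=8, 22+12=10, 22+14=12, 22+16=14, 22+18=16, 22+20=18, 22+22=20
22 + H = {0, 2, 4, 6, 8, 10, 12, 14, 16, 18, 20, 22} = 0 + H

22 + H = {0, 2, 4, 6, 8, 10, 12, 14, 16, 18, 20, 22}


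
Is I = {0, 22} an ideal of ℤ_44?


Check ideal conditions for I = {0, 22} in ℤ_44:
(1) I is an additive subgroup? Yes
(2) For r ∈ ℤ_44 and a ∈ I: r·a ∈ I? Yes

Yes, I is an ideal of ℤ_44


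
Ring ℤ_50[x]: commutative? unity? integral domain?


ℤ_50 has zero divisors (2·25 ≡ 0), and these lift to constant zero divisors in ℤ_50[x]; so not an integral domain
Commutative: Yes
Integral domain: No
Has unity: Yes

ℤ_50[x]: Commutative=Yes, Unity=Yes


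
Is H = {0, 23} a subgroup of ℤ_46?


Subgroup test for H = {0, 23} in (ℤ_46, +):
(1) 0 ∈ H? Yes
(2) Closure: for all a,b ∈ H, (a+b) mod 46 ∈ H? Yes
(3) Inverses: for all a ∈ H, -a mod 46 ∈ H? Yes

Yes, H is a subgroup of ℤ_46


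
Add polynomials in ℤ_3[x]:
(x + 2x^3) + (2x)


Add coefficients mod 3:
x^0: 0 + 0 = 0 (mod 3)
x^1: 1 + 2 = 0 (mod 3)
x^2: 0 + 0 = 0 (mod 3)
x^3: 2 + 0 = 2 (mod 3)
Result: 2x^3

f + g = 2x^3


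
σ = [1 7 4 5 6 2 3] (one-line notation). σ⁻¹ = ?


To find σ⁻¹, swap domain and range:
σ(1) = 1 → σ⁻¹(1) = 1
σ(2) = 7 → σ⁻¹(7) = 2
σ(3) = 4 → σ⁻¹(4) = 3
σ(4) = 5 → σ⁻¹(5) = 4
σ(5) = 6 → σ⁻¹(6) = 5
σ(6) = 2 → σ⁻¹(2) = 6
σ(7) = 3 → σ⁻¹(3) = 7

σ⁻¹ = [1 6 7 3 4 5 2]


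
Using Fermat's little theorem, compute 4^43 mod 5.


Fermat's little theorem: if p is prime and gcd(a,p)=1, then a^(p-1) ≡ 1 (mod p)
p = 5 is prime, gcd(4,5) = 1
Reduce exponent: 43 mod 4 = 3
So 4^43 ≡ 4^3 (mod 5)
4^3 mod 5 = 4

4^43 ≡ 4 (mod 5)


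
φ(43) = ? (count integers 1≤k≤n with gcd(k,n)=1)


Factor n: 43 = 43
φ(n) = n · ∏(1 - 1/p) over distinct primes p | n
φ(43) = 43 · (1 - 1/43) = 42

φ(43) = 42


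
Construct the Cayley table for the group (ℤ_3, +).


Elements: {0, 1, 2}
Operation: addition mod 3
Entry (a, b) = (a + b) mod 3

Cayley table:
  | 0 | 1 | 2
0 | 0 | 1 | 2
1 | 1 | 2 | 0
2 | 2 | 0 | 1


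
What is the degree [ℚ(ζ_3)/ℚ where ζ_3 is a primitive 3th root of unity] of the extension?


[ℚ(ζ_n):ℚ] = deg Φ_n(x) = φ(n). Here φ(3) = 2

[ℚ(ζ_3)/ℚ where ζ_3 is a primitive 3th root of unity] = 2


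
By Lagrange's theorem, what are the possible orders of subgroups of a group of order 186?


Lagrange's theorem: |H| divides |G|
|G| = 186
Divisors of 186: 1, 2, 3, 6, 31, 62, 93, 186

Possible subgroup orders: {1, 2, 3, 6, 31, 62, 93, 186}


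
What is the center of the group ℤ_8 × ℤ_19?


Z(G) = {g ∈ G | gx = xg for all x ∈ G}
Direct product of abelian groups is abelian, so Z(G) = G

Z(ℤ_8 × ℤ_19) = ℤ_8 × ℤ_19


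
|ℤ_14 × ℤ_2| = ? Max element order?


|ℤ_14 × ℤ_2| = 14 × 2 = 28
Max element order = lcm(14,2) = 14
Cyclic? No (gcd=2)

|ℤ_14×ℤ_2| = 28, max element order = 14


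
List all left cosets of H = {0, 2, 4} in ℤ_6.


H = {0, 2, 4}, |H| = 3
Number of cosets = |G|/|H| = 6/3 = 2
0 + H = {0, 2, 4}
1 + H = {1, 3, 5}

Cosets: 0+H={0,2,4}; 1+H={1,3,5}


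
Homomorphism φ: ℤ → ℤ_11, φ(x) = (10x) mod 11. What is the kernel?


Kernel = preimage of identity
ker(φ) = {x ∈ ℤ : 10x ≡ 0 (mod 11)}. gcd(10,11) = 1, so 10x ≡ 0 (mod 11) ⟺ x ≡ 0 (mod 11/1 = 11). Hence ker(φ) = 11ℤ

ker(φ) = 11ℤ


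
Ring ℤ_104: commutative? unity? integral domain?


ℤ_104 is a commutative ring with unity 1; 104 = 2×52 is composite, so 2·52 ≡ 0 gives zero divisors (not an integral domain)
Commutative: Yes
Integral domain: No
Has unity: Yes

ℤ_104: Commutative=Yes, Unity=Yes


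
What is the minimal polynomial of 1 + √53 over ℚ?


Let α = 1 + √53. Then α - 1 = √53, so (α - 1)² = 53, giving α² - 2α - 52 = 0. Degree 2 and α ∉ ℚ, so this is the minimal polynomial.

Minimal polynomial: x² - 2x - 52


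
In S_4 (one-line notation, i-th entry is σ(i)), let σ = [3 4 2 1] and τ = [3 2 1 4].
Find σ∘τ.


σ∘τ: apply τ first, then σ
1 →τ 3 →σ 2
2 →τ 2 →σ 4
3 →τ 1 →σ 3
4 →τ 4 →σ 1

σ∘τ = [2 4 3 1]


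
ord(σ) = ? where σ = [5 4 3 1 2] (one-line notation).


Cycle decomposition: (1 5 2 4)
Cycle lengths: 4
Order = lcm(4) = 4

ord(σ) = 4


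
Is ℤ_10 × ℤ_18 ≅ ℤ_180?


Comparing ℤ_10 × ℤ_18 and ℤ_180:
gcd(10,18) = 2 ≠ 1. Max element order in ℤ_10×ℤ_18 is lcm(10,18) = 90 < 180, so it has no element of order 180

No, ℤ_10 × ℤ_18 ≇ ℤ_180


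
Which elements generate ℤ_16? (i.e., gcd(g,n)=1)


g generates ℤ_n iff gcd(g,n) = 1
Checking each g ∈ {1,...,15}:
gcd(1,16) = 1
gcd(2,16) = 2
gcd(3,16) = 1
gcd(4,16) = 4
gcd(5,16) = 1
gcd(6,16) = 2
gcd(7,16) = 1
gcd(8,16) = 8
gcd(9,16) = 1
gcd(10,16) = 2
gcd(11,16) = 1
gcd(12,16) = 4
gcd(13,16) = 1
gcd(14,16) = 2
gcd(15,16) = 1
Generators: {1, 3, 5, 7, 9, 11, 13, 15}
Number of generators = φ(16) = 8

Generators of ℤ_16 = {1, 3, 5, 7, 9, 11, 13, 15}


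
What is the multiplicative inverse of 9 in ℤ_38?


Use the extended Euclidean algorithm to write 1 = 9·s + 38·t; then s mod 38 is the inverse.
Euclidean algorithm:
  9 = 0·38 + 9
  38 = 4·9 + 2
  9 = 4·2 + 1
  2 = 2·1 + 0
gcd(9,38) = 1
Back-substitution gives: 9·(17) + 38·(-4) = 1
So 9⁻¹ ≡ 17 ≡ 17 (mod 38)
Check: 9 × 17 = 153 ≡ 1 (mod 38) ✓

9⁻¹ ≡ 17 (mod 38)


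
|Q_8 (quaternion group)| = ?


Q_8 = {±1, ±i, ±j, ±k}
|Q_8| = 8

|Q_8 (quaternion group)| = 8


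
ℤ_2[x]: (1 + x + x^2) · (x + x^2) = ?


Expand and collect like terms; reduce coefficients mod 2:
x^0: 1·0 = 0 ≡ 0 (mod 2)
x^1: 1·1 + 1·0 = 1 ≡ 1 (mod 2)
x^2: 1·1 + 1·1 + 1·0 = 2 ≡ 0 (mod 2)
x^3: 1·1 + 1·1 = 2 ≡ 0 (mod 2)
x^4: 1·1 = 1 ≡ 1 (mod 2)
Result: x + x^4

f · g = x + x^4


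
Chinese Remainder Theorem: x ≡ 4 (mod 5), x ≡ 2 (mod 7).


m₁ = 5, m₂ = 7, gcd = 1, so CRT applies. M = m₁·m₂ = 35
Let M₁ = M/m₁ = 7, M₂ = M/m₂ = 5
Find y₁ ≡ M₁⁻¹ (mod m₁): 7⁻¹ ≡ 3 (mod 5)
Find y₂ ≡ M₂⁻¹ (mod m₂): 5⁻¹ ≡ 3 (mod 7)
x = a₁·M₁·y₁ + a₂·M₂·y₂ = 4·7·3 + 2·5·3 = 114
Reduce mod 35: x ≡ 9
Check: 9 mod 5 = 4 ✓, 9 mod 7 = 2 ✓

x ≡ 9 (mod 35)


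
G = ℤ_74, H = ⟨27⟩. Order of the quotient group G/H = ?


|⟨27⟩| = n / gcd(27, 74) = 74 / 1 = 74
H is normal (ℤ_74 is abelian).
|G/H| = |G| / |H| = 74 / 74 = 1

|G/H| = 1


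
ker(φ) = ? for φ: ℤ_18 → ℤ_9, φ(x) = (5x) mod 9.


Kernel = preimage of identity
ker(φ) = {x ∈ ℤ_18 : 5x ≡ 0 (mod 9)}. Since 9 | 18, φ is well-defined. The kernel is the cyclic subgroup ⟨9⟩ of ℤ_18 (order 2), i.e. {0, 9}

ker(φ) = {0, 9}


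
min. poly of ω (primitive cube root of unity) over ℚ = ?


ω satisfies x² + x + 1 = 0 (the cyclotomic polynomial Φ₃)

Minimal polynomial: x² + x + 1


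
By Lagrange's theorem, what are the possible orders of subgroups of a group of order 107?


Lagrange's theorem: |H| divides |G|
|G| = 107
Divisors of 107: 1, 107

Possible subgroup orders: {1, 107}


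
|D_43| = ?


|D_n| = 2n (n rotations and n reflections)
|D_43| = 2×43 = 86

|D_43| = 86


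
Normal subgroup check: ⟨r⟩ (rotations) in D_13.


H = ⟨r⟩ (rotations) in D_13
The rotation subgroup ⟨r⟩ has index 2 in D_13, so it is normal

Yes, normal subgroup


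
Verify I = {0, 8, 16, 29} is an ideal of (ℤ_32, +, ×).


Check ideal conditions for I = {0, 8, 16, 29} in ℤ_32:
(1) I is an additive subgroup? No
(2) For r ∈ ℤ_32 and a ∈ I: r·a ∈ I? No  [counterexample: r=2, a=29, r·a mod 32 = 26 ∉ I]

No, I is not an ideal of ℤ_32


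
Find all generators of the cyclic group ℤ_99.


g generates ℤ_n iff gcd(g,n) = 1
Prime factors of 99: 3, 11
Generators are g ∈ {1,...,98} not divisible by any of these primes.
Generators: {1, 2, 4, 5, 7, 8, 10, 13, 14, 16, 17, 19, 20, 23, 25, 26, 28, 29, 31, 32, 34, 35, 37, 38, 40, 41, 43, 46, 47, 49, 50, 52, 53, 56, 58, 59, 61, 62, 64, 65, 67, 68, 70, 71, 73, 74, 76, 79, 80, 82, 83, 85, 86, 89, 91, 92, 94, 95, 97, 98}
Number of generators = φ(99) = 60

Generators of ℤ_99 = {1, 2, 4, 5, 7, 8, 10, 13, 14, 16, 17, 19, 20, 23, 25, 26, 28, 29, 31, 32, 34, 35, 37, 38, 40, 41, 43, 46, 47, 49, 50, 52, 53, 56, 58, 59, 61, 62, 64, 65, 67, 68, 70, 71, 73, 74, 76, 79, 80, 82, 83, 85, 86, 89, 91, 92, 94, 95, 97, 98}


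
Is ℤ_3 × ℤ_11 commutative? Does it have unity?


Direct product ring; commutative with unity (1,1); but (1,0)·(0,1) = (0,0) gives zero divisors, so not an integral domain
Commutative: Yes
Integral domain: No
Has unity: Yes

ℤ_3 × ℤ_11: Commutative=Yes, Unity=Yes


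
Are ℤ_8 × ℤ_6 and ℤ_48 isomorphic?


Comparing ℤ_8 × ℤ_6 and ℤ_48:
gcd(8,6) = 2 ≠ 1. Max element order in ℤ_8×ℤ_6 is lcm(8,6) = 24 < 48, so it has no element of order 48

No, ℤ_8 × ℤ_6 ≇ ℤ_48


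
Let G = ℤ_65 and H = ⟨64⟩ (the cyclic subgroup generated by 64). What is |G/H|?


|⟨64⟩| = n / gcd(64, 65) = 65 / 1 = 65
H is normal (ℤ_65 is abelian).
|G/H| = |G| / |H| = 65 / 65 = 1

|G/H| = 1


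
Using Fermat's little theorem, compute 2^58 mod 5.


Fermat's little theorem: if p is prime and gcd(a,p)=1, then a^(p-1) ≡ 1 (mod p)
p = 5 is prime, gcd(2,5) = 1
Reduce exponent: 58 mod 4 = 2
So 2^58 ≡ 2^2 (mod 5)
2^2 mod 5 = 4

2^58 ≡ 4 (mod 5)


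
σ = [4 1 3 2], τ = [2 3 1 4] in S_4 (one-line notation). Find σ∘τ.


σ∘τ: apply τ first, then σ
1 →τ 2 →σ 1
2 →τ 3 →σ 3
3 →τ 1 →σ 4
4 →τ 4 →σ 2

σ∘τ = [1 3 4 2]


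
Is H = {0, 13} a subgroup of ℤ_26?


Subgroup test for H = {0, 13} in (ℤ_26, +):
(1) 0 ∈ H? Yes
(2) Closure: for all a,b ∈ H, (a+b) mod 26 ∈ H? Yes
(3) Inverses: for all a ∈ H, -a mod 26 ∈ H? Yes

Yes, H is a subgroup of ℤ_26


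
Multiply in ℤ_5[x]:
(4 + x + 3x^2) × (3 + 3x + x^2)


Expand and collect like terms; reduce coefficients mod 5:
x^0: 4·3 = 12 ≡ 2 (mod 5)
x^1: 4·3 + 1·3 = 15 ≡ 0 (mod 5)
x^2: 4·1 + 1·3 + 3·3 = 16 ≡ 1 (mod 5)
x^3: 1·1 + 3·3 = 10 ≡ 0 (mod 5)
x^4: 3·1 = 3 ≡ 3 (mod 5)
Result: 2 + x^2 + 3x^4

f · g = 2 + x^2 + 3x^4


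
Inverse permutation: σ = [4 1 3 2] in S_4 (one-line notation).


To find σ⁻¹, swap domain and range:
σ(1) = 4 → σ⁻¹(4) = 1
σ(2) = 1 → σ⁻¹(1) = 2
σ(3) = 3 → σ⁻¹(3) = 3
σ(4) = 2 → σ⁻¹(2) = 4

σ⁻¹ = [2 4 3 1]


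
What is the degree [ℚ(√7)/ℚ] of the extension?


√7 has minimal polynomial x² - 7 (irreducible over ℚ since 7 is squarefree)

[ℚ(√7)/ℚ] = 2


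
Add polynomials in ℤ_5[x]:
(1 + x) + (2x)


Add coefficients mod 5:
x^0: 1 + 0 = 1 (mod 5)
x^1: 1 + 2 = 3 (mod 5)
Result: 1 + 3x

f + g = 1 + 3x


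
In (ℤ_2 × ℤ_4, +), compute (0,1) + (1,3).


Operation: componentwise addition mod (2, 4)
(0,1) + (1,3) = ((a₁+b₁) mod 2, (a₂+b₂) mod 4) with a = (0,1), b = (1,3)

(0,1) + (1,3) = (1,0)


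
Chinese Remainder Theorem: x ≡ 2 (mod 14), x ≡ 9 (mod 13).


m₁ = 14, m₂ = 13, gcd = 1, so CRT applies. M = m₁·m₂ = 182
Let M₁ = M/m₁ = 13, M₂ = M/m₂ = 14
Find y₁ ≡ M₁⁻¹ (mod m₁): 13⁻¹ ≡ 13 (mod 14)
Find y₂ ≡ M₂⁻¹ (mod m₂): 14⁻¹ ≡ 1 (mod 13)
x = a₁·M₁·y₁ + a₂·M₂·y₂ = 2·13·13 + 9·14·1 = 464
Reduce mod 182: x ≡ 100
Check: 100 mod 14 = 2 ✓, 100 mod 13 = 9 ✓

x ≡ 100 (mod 182)


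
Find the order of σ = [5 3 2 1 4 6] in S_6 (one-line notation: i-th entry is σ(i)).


Cycle decomposition: (1 5 4) (2 3)
Cycle lengths: 3, 2
Order = lcm(3, 2) = 6

ord(σ) = 6


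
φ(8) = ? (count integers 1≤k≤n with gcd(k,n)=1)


φ(n) = count of k ∈ {1,...,n} with gcd(k,n)=1
Coprimes to 8: {1, 3, 5, 7}
Count: 4

φ(8) = 4


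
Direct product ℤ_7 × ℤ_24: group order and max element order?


|ℤ_7 × ℤ_24| = 7 × 24 = 168
Max element order = lcm(7,24) = 168
Cyclic? Yes (gcd=1)

|ℤ_7×ℤ_24| = 168, max element order = 168


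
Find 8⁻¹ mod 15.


Use the extended Euclidean algorithm to write 1 = 8·s + 15·t; then s mod 15 is the inverse.
Euclidean algorithm:
  8 = 0·15 + 8
  15 = 1·8 + 7
  8 = 1·7 + 1
  7 = 7·1 + 0
gcd(8,15) = 1
Back-substitution gives: 8·(2) + 15·(-1) = 1
So 8⁻¹ ≡ 2 ≡ 2 (mod 15)
Check: 8 × 2 = 16 ≡ 1 (mod 15) ✓

8⁻¹ ≡ 2 (mod 15)


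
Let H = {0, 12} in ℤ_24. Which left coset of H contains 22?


22 + H = {22 + h (mod 24) : h ∈ H}
22+0=22, 22+12=10
22 + H = {10, 22} = 10 + H

22 + H = {10, 22}
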